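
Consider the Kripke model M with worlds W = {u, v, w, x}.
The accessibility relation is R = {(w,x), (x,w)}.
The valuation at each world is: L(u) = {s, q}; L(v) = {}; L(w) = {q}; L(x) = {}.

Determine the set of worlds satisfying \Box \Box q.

u, v, w

Recall that \Box ψ holds at a world iff ψ holds at every accessible world, and \Diamond ψ holds iff ψ holds at some accessible world.
Let φ = \Box \Box q. Evaluate φ at each world:
  u (successors ∅): φ is true.
  v (successors ∅): φ is true.
  w (successors {x}): φ is true.
  x (successors {w}): φ is false.
For instance, at w:
  At w: \Box \Box q requires \Box q at every successor {x}.
      At x: \Box q requires q at every successor {w}.
        At w: q is true.
      So \Box q is true at x.
  So \Box \Box q is true at w.
Satisfying worlds: {u, v, w}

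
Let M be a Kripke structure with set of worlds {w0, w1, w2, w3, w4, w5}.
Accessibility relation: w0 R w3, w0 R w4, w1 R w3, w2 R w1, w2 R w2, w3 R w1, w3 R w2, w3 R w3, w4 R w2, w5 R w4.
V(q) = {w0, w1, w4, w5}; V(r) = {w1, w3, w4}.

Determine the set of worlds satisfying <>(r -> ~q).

w0, w1, w2, w3, w4

Recall that <>ψ holds at a world iff ψ holds at some accessible world.
Let φ = <>(r -> ~q). Evaluate φ at each world:
  w0 (successors {w3, w4}): φ is true.
  w1 (successors {w3}): φ is true.
  w2 (successors {w1, w2}): φ is true.
  w3 (successors {w1, w2, w3}): φ is true.
  w4 (successors {w2}): φ is true.
  w5 (successors {w4}): φ is false.
For instance, at w5:
  At w5: <>(r -> ~q) requires r -> ~q at some successor in {w4}.
    At w4: r -> ~q is false.
  So <>(r -> ~q) is false at w5.
Satisfying worlds: {w0, w1, w2, w3, w4}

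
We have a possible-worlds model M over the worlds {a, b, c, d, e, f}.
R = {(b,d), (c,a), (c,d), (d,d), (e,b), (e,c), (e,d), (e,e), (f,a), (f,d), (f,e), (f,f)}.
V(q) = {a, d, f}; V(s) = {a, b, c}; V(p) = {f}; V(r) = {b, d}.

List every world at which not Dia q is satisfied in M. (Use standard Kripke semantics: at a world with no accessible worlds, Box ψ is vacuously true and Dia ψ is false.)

Recall that Dia ψ holds at a world iff ψ holds at some accessible world.
Let φ = not Dia q. Evaluate φ at each world:
  a (successors ∅): φ is true.
  b (successors {d}): φ is false.
  c (successors {a, d}): φ is false.
  d (successors {d}): φ is false.
  e (successors {b, c, d, e}): φ is false.
  f (successors {a, d, e, f}): φ is false.
For instance, at c:
  At c: Dia q is true, so not Dia q is false.
    At c: Dia q requires q at some successor in {a, d}.
      q holds at a, so Dia q is true at c.
Satisfying worlds: {a}

a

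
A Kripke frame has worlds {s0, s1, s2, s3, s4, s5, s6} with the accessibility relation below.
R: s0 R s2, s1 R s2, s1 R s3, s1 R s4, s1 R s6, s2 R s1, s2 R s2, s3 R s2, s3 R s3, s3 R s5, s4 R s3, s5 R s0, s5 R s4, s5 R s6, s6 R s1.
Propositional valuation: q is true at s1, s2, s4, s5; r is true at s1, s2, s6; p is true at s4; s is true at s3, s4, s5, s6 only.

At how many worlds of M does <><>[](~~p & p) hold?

Let φ = <><>[](~~p & p). Evaluate φ at each world:
  s0 (successors {s2}): φ is false.
  s1 (successors {s2, s3, s4, s6}): φ is false.
  s2 (successors {s1, s2}): φ is false.
  s3 (successors {s2, s3, s5}): φ is false.
  s4 (successors {s3}): φ is false.
  s5 (successors {s0, s4, s6}): φ is false.
  s6 (successors {s1}): φ is false.
For instance, at s1:
  At s1: <><>[](~~p & p) requires <>[](~~p & p) at some successor in {s2, s3, s4, s6}.
    At s2: <>[](~~p & p) is false.
    At s3: <>[](~~p & p) is false.
    At s4: <>[](~~p & p) is false.
    At s6: <>[](~~p & p) is false.
  So <><>[](~~p & p) is false at s1.
Satisfying worlds: none.

0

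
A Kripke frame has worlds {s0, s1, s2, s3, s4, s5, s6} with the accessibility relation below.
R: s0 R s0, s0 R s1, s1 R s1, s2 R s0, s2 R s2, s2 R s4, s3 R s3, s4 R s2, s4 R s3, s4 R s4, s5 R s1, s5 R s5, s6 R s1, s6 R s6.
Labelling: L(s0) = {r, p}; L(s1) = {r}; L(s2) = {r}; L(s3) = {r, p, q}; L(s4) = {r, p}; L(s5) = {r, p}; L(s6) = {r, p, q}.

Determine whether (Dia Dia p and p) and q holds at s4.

Recall that Dia ψ holds at a world iff ψ holds at some accessible world.
At s4: Dia Dia p and p is true, q is false, so (Dia Dia p and p) and q is false.
  At s4: Dia Dia p is true, p is true, so Dia Dia p and p is true.
    At s4: Dia Dia p requires Dia p at some successor in {s2, s3, s4}.
      Dia p holds at s2, so Dia Dia p is true at s4.

No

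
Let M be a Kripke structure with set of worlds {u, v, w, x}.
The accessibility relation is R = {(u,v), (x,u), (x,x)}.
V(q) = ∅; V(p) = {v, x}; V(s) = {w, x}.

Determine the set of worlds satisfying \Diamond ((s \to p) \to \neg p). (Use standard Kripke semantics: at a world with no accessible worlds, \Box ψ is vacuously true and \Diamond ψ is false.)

Let φ = \Diamond ((s \to p) \to \neg p). Evaluate φ at each world:
  u (successors {v}): φ is false.
  v (successors ∅): φ is false.
  w (successors ∅): φ is false.
  x (successors {u, x}): φ is true.
For instance, at u:
  At u: \Diamond ((s \to p) \to \neg p) requires (s \to p) \to \neg p at some successor in {v}.
    At v: (s \to p) \to \neg p is false.
  So \Diamond ((s \to p) \to \neg p) is false at u.
Satisfying worlds: {x}

x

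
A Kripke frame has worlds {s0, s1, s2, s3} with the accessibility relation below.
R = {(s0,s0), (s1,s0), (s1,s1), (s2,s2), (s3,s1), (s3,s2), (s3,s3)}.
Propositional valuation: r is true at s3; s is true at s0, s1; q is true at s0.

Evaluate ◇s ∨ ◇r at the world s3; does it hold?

At s3: ◇s is true, ◇r is true, so ◇s ∨ ◇r is true.
  At s3: ◇s requires s at some successor in {s1, s2, s3}.
    s holds at s1, so ◇s is true at s3.
  At s3: ◇r requires r at some successor in {s1, s2, s3}.
    r holds at s3, so ◇r is true at s3.

Yes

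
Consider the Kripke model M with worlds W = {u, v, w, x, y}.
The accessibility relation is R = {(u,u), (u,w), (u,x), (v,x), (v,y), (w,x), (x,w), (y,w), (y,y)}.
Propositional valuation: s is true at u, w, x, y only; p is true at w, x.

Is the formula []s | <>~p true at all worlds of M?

Let φ = []s | <>~p. Evaluate φ at each world:
  u (successors {u, w, x}): φ is true.
  v (successors {x, y}): φ is true.
  w (successors {x}): φ is true.
  x (successors {w}): φ is true.
  y (successors {w, y}): φ is true.
For instance, at w:
  At w: []s is true, <>~p is false, so []s | <>~p is true.
    At w: []s requires s at every successor {x}.
      At x: s is true.
    So []s is true at w.
    At w: <>~p requires ~p at some successor in {x}.
      At x: ~p is false.
    So <>~p is false at w.

Yes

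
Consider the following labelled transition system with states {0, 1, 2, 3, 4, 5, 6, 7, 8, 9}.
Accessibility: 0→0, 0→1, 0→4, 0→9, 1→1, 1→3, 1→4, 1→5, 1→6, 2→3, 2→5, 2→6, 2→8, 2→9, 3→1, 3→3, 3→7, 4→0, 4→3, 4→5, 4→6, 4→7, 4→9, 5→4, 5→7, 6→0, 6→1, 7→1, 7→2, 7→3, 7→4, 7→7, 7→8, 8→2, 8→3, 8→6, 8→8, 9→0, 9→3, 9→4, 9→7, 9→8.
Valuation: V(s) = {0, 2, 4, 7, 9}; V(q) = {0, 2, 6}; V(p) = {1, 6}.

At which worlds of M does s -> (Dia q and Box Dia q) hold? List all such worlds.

0, 1, 3, 5, 6, 8

Let φ = s -> (Dia q and Box Dia q). Evaluate φ at each world:
  0 (successors {0, 1, 4, 9}): φ is true.
  1 (successors {1, 3, 4, 5, 6}): φ is true.
  2 (successors {3, 5, 6, 8, 9}): φ is false.
  3 (successors {1, 3, 7}): φ is true.
  4 (successors {0, 3, 5, 6, 7, 9}): φ is false.
  5 (successors {4, 7}): φ is true.
  6 (successors {0, 1}): φ is true.
  7 (successors {1, 2, 3, 4, 7, 8}): φ is false.
  8 (successors {2, 3, 6, 8}): φ is true.
  9 (successors {0, 3, 4, 7, 8}): φ is false.
For instance, at 0:
  At 0: s is true, Dia q and Box Dia q is true, so s -> (Dia q and Box Dia q) is true.
    At 0: Dia q is true, Box Dia q is true, so Dia q and Box Dia q is true.
      At 0: Dia q requires q at some successor in {0, 1, 4, 9}.
        q holds at 0, so Dia q is true at 0.
      At 0: Box Dia q requires Dia q at every successor {0, 1, 4, 9}.
        At 0: Dia q is true.
        At 1: Dia q is true.
        At 4: Dia q is true.
        At 9: Dia q is true.
      So Box Dia q is true at 0.
Satisfying worlds: {0, 1, 3, 5, 6, 8}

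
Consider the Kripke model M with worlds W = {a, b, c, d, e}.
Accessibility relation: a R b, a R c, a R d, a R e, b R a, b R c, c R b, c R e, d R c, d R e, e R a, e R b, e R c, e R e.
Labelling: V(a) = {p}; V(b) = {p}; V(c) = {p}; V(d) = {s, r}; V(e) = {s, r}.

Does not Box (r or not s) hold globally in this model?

No

Let φ = not Box (r or not s). Evaluate φ at each world:
  a (successors {b, c, d, e}): φ is false.
  b (successors {a, c}): φ is false.
  c (successors {b, e}): φ is false.
  d (successors {c, e}): φ is false.
  e (successors {a, b, c, e}): φ is false.
Detail at a (counterexample):
  At a: Box (r or not s) is true, so not Box (r or not s) is false.
    At a: Box (r or not s) requires r or not s at every successor {b, c, d, e}.
      At b: r or not s is true.
      At c: r or not s is true.
      At d: r or not s is true.
      At e: r or not s is true.
    So Box (r or not s) is true at a.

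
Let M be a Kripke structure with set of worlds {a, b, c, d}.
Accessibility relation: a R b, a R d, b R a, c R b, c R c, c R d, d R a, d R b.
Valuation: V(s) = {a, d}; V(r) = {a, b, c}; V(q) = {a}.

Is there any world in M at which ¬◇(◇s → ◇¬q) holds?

Let φ = ¬◇(◇s → ◇¬q). Evaluate φ at each world:
  a (successors {b, d}): φ is false.
  b (successors {a}): φ is false.
  c (successors {b, c, d}): φ is false.
  d (successors {a, b}): φ is false.
For instance, at a:
  At a: ◇(◇s → ◇¬q) is true, so ¬◇(◇s → ◇¬q) is false.
    At a: ◇(◇s → ◇¬q) requires ◇s → ◇¬q at some successor in {b, d}.
      ◇s → ◇¬q holds at d, so ◇(◇s → ◇¬q) is true at a.

No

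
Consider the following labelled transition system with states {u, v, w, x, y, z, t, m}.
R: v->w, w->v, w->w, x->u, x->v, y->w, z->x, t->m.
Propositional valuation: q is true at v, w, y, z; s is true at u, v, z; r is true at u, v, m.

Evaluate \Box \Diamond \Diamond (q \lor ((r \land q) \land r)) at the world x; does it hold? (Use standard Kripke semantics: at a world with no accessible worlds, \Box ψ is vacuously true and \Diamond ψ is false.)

No

At x: \Box \Diamond \Diamond (q \lor ((r \land q) \land r)) requires \Diamond \Diamond (q \lor ((r \land q) \land r)) at every successor {u, v}.
  \Diamond \Diamond (q \lor ((r \land q) \land r)) fails at u, so \Box \Diamond \Diamond (q \lor ((r \land q) \land r)) is false at x.
    At u: no accessible worlds, so \Diamond \Diamond (q \lor ((r \land q) \land r)) is false.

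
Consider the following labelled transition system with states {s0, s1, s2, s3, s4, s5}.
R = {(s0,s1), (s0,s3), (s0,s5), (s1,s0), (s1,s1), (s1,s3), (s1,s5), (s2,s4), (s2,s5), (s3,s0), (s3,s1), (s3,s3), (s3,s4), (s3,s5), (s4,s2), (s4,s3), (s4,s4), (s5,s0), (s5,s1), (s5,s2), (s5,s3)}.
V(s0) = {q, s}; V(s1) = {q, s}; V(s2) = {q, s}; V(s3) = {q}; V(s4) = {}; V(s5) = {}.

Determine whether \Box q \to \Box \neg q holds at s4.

Recall that \Box ψ holds at a world iff ψ holds at every accessible world, and \Diamond ψ holds iff ψ holds at some accessible world.
At s4: \Box q is false, \Box \neg q is false, so \Box q \to \Box \neg q is true.
  At s4: \Box q requires q at every successor {s2, s3, s4}.
    q fails at s4, so \Box q is false at s4.
  At s4: \Box \neg q requires \neg q at every successor {s2, s3, s4}.
    \neg q fails at s2, so \Box \neg q is false at s4.

Yes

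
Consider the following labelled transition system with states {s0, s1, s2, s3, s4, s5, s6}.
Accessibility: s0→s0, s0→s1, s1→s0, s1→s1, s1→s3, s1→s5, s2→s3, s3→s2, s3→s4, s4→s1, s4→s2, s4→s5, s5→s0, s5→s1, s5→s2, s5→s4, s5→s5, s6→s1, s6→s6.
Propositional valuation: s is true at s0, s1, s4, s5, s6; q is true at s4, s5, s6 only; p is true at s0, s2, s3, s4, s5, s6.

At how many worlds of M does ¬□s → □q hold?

2

Let φ = ¬□s → □q. Evaluate φ at each world:
  s0 (successors {s0, s1}): φ is true.
  s1 (successors {s0, s1, s3, s5}): φ is false.
  s2 (successors {s3}): φ is false.
  s3 (successors {s2, s4}): φ is false.
  s4 (successors {s1, s2, s5}): φ is false.
  s5 (successors {s0, s1, s2, s4, s5}): φ is false.
  s6 (successors {s1, s6}): φ is true.
For instance, at s5:
  At s5: ¬□s is true, □q is false, so ¬□s → □q is false.
    At s5: □s is false, so ¬□s is true.
      At s5: □s requires s at every successor {s0, s1, s2, s4, s5}.
        s fails at s2, so □s is false at s5.
    At s5: □q requires q at every successor {s0, s1, s2, s4, s5}.
      q fails at s0, so □q is false at s5.
Satisfying worlds: {s0, s6}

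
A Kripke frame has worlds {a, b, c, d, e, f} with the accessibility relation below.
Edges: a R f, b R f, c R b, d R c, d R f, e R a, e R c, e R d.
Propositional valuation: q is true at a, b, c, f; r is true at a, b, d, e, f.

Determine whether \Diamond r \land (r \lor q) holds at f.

No

At f: \Diamond r is false, r \lor q is true, so \Diamond r \land (r \lor q) is false.
  At f: no accessible worlds, so \Diamond r is false.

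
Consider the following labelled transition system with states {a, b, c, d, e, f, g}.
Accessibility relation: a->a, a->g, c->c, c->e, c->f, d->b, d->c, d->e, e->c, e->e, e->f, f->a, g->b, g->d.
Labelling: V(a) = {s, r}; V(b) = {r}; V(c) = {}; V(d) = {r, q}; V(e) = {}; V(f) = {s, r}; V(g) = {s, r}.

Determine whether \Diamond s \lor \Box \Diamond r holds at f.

At f: \Diamond s is true, \Box \Diamond r is true, so \Diamond s \lor \Box \Diamond r is true.
  At f: \Diamond s requires s at some successor in {a}.
    s holds at a, so \Diamond s is true at f.
  At f: \Box \Diamond r requires \Diamond r at every successor {a}.
      At a: \Diamond r requires r at some successor in {a, g}.
        r holds at a, so \Diamond r is true at a.
  So \Box \Diamond r is true at f.

Yes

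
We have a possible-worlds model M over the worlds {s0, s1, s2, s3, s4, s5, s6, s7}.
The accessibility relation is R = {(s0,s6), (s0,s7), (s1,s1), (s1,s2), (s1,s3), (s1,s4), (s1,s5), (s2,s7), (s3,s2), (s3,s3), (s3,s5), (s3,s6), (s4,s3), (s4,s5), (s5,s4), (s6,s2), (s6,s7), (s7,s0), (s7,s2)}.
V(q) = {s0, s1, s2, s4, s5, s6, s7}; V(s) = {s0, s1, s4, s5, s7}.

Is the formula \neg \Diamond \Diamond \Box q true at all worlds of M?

Let φ = \neg \Diamond \Diamond \Box q. Evaluate φ at each world:
  s0 (successors {s6, s7}): φ is false.
  s1 (successors {s1, s2, s3, s4, s5}): φ is false.
  s2 (successors {s7}): φ is false.
  s3 (successors {s2, s3, s5, s6}): φ is false.
  s4 (successors {s3, s5}): φ is false.
  s5 (successors {s4}): φ is false.
  s6 (successors {s2, s7}): φ is false.
  s7 (successors {s0, s2}): φ is false.
Detail at s0 (counterexample):
  At s0: \Diamond \Diamond \Box q is true, so \neg \Diamond \Diamond \Box q is false.
    At s0: \Diamond \Diamond \Box q requires \Diamond \Box q at some successor in {s6, s7}.
      \Diamond \Box q holds at s6, so \Diamond \Diamond \Box q is true at s0.

No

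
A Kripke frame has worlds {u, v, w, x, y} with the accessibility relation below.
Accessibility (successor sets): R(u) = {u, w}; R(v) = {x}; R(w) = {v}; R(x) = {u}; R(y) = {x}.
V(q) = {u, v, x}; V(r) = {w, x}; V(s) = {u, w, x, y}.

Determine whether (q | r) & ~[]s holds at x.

Recall that []ψ holds at a world iff ψ holds at every accessible world, and <>ψ holds iff ψ holds at some accessible world.
At x: q | r is true, ~[]s is false, so (q | r) & ~[]s is false.
  At x: []s is true, so ~[]s is false.
    At x: []s requires s at every successor {u}.
      At u: s is true.
    So []s is true at x.

No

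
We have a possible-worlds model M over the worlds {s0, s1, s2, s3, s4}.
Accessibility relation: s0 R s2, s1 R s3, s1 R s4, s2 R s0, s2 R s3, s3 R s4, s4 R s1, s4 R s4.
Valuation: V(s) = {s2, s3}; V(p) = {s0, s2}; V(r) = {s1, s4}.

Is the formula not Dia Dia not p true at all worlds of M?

Let φ = not Dia Dia not p. Evaluate φ at each world:
  s0 (successors {s2}): φ is false.
  s1 (successors {s3, s4}): φ is false.
  s2 (successors {s0, s3}): φ is false.
  s3 (successors {s4}): φ is false.
  s4 (successors {s1, s4}): φ is false.
Detail at s0 (counterexample):
  At s0: Dia Dia not p is true, so not Dia Dia not p is false.
    At s0: Dia Dia not p requires Dia not p at some successor in {s2}.
      Dia not p holds at s2, so Dia Dia not p is true at s0.

No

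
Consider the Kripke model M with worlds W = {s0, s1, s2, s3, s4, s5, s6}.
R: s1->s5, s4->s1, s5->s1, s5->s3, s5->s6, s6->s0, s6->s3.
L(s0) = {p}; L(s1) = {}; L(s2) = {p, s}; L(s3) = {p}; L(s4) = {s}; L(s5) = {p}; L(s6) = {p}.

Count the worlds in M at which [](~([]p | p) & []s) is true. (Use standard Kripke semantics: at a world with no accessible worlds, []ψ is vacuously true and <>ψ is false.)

3

Let φ = [](~([]p | p) & []s). Evaluate φ at each world:
  s0 (successors ∅): φ is true.
  s1 (successors {s5}): φ is false.
  s2 (successors ∅): φ is true.
  s3 (successors ∅): φ is true.
  s4 (successors {s1}): φ is false.
  s5 (successors {s1, s3, s6}): φ is false.
  s6 (successors {s0, s3}): φ is false.
For instance, at s6:
  At s6: [](~([]p | p) & []s) requires ~([]p | p) & []s at every successor {s0, s3}.
    ~([]p | p) & []s fails at s0, so [](~([]p | p) & []s) is false at s6.
      At s0: ~([]p | p) is false, []s is true, so ~([]p | p) & []s is false.
Satisfying worlds: {s0, s2, s3}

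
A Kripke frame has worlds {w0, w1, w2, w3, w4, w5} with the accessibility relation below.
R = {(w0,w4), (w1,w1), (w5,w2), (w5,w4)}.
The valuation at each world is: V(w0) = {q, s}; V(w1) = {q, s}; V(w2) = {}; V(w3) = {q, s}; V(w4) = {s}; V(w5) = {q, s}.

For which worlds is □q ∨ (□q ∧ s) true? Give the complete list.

w1, w2, w3, w4

Recall that □ψ holds at a world iff ψ holds at every accessible world, and ◇ψ holds iff ψ holds at some accessible world.
Let φ = □q ∨ (□q ∧ s). Evaluate φ at each world:
  w0 (successors {w4}): φ is false.
  w1 (successors {w1}): φ is true.
  w2 (successors ∅): φ is true.
  w3 (successors ∅): φ is true.
  w4 (successors ∅): φ is true.
  w5 (successors {w2, w4}): φ is false.
For instance, at w1:
  At w1: □q is true, □q ∧ s is true, so □q ∨ (□q ∧ s) is true.
    At w1: □q requires q at every successor {w1}.
      At w1: q is true.
    So □q is true at w1.
    At w1: □q is true, s is true, so □q ∧ s is true.
      At w1: □q requires q at every successor {w1}.
        At w1: q is true.
      So □q is true at w1.
Satisfying worlds: {w1, w2, w3, w4}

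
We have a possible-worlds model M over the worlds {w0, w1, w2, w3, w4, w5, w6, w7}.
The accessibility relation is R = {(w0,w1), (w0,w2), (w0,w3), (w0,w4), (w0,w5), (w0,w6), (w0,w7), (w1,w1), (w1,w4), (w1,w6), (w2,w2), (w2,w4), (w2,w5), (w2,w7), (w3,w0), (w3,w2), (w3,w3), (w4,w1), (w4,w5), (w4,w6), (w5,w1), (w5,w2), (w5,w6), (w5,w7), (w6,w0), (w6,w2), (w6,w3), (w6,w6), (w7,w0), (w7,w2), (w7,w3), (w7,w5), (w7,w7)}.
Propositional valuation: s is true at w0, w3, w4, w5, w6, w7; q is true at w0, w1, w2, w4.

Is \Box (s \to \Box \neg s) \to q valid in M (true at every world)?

Yes

Recall that \Box ψ holds at a world iff ψ holds at every accessible world, and \Diamond ψ holds iff ψ holds at some accessible world.
Let φ = \Box (s \to \Box \neg s) \to q. Evaluate φ at each world:
  w0 (successors {w1, w2, w3, w4, w5, w6, w7}): φ is true.
  w1 (successors {w1, w4, w6}): φ is true.
  w2 (successors {w2, w4, w5, w7}): φ is true.
  w3 (successors {w0, w2, w3}): φ is true.
  w4 (successors {w1, w5, w6}): φ is true.
  w5 (successors {w1, w2, w6, w7}): φ is true.
  w6 (successors {w0, w2, w3, w6}): φ is true.
  w7 (successors {w0, w2, w3, w5, w7}): φ is true.
For instance, at w5:
  At w5: \Box (s \to \Box \neg s) is false, q is false, so \Box (s \to \Box \neg s) \to q is true.
    At w5: \Box (s \to \Box \neg s) requires s \to \Box \neg s at every successor {w1, w2, w6, w7}.
      s \to \Box \neg s fails at w6, so \Box (s \to \Box \neg s) is false at w5.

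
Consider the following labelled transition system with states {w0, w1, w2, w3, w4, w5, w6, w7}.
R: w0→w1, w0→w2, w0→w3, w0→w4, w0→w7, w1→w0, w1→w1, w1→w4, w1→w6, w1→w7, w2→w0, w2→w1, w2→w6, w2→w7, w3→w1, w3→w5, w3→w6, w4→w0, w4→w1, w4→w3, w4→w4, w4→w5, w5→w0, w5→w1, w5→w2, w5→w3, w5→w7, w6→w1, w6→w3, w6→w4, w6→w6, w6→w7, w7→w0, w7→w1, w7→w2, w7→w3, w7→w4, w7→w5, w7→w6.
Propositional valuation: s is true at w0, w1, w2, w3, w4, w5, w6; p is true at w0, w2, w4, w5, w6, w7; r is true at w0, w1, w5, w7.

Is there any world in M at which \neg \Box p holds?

Yes

Let φ = \neg \Box p. Evaluate φ at each world:
  w0 (successors {w1, w2, w3, w4, w7}): φ is true.
  w1 (successors {w0, w1, w4, w6, w7}): φ is true.
  w2 (successors {w0, w1, w6, w7}): φ is true.
  w3 (successors {w1, w5, w6}): φ is true.
  w4 (successors {w0, w1, w3, w4, w5}): φ is true.
  w5 (successors {w0, w1, w2, w3, w7}): φ is true.
  w6 (successors {w1, w3, w4, w6, w7}): φ is true.
  w7 (successors {w0, w1, w2, w3, w4, w5, w6}): φ is true.
Detail at w0 (witness):
  At w0: \Box p is false, so \neg \Box p is true.
    At w0: \Box p requires p at every successor {w1, w2, w3, w4, w7}.
      p fails at w1, so \Box p is false at w0.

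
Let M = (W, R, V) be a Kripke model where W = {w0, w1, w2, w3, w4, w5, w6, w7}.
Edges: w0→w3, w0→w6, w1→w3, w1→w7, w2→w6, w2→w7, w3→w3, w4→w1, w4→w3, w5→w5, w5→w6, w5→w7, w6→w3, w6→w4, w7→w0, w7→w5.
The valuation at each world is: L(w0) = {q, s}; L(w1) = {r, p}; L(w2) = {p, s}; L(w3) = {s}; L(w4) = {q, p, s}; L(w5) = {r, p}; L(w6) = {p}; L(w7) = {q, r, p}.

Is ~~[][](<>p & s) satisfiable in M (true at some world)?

Let φ = ~~[][](<>p & s). Evaluate φ at each world:
  w0 (successors {w3, w6}): φ is false.
  w1 (successors {w3, w7}): φ is false.
  w2 (successors {w6, w7}): φ is false.
  w3 (successors {w3}): φ is false.
  w4 (successors {w1, w3}): φ is false.
  w5 (successors {w5, w6, w7}): φ is false.
  w6 (successors {w3, w4}): φ is false.
  w7 (successors {w0, w5}): φ is false.
For instance, at w5:
  At w5: ~[][](<>p & s) is true, so ~~[][](<>p & s) is false.
    At w5: [][](<>p & s) is false, so ~[][](<>p & s) is true.
      At w5: [][](<>p & s) requires [](<>p & s) at every successor {w5, w6, w7}.
        [](<>p & s) fails at w5, so [][](<>p & s) is false at w5.

No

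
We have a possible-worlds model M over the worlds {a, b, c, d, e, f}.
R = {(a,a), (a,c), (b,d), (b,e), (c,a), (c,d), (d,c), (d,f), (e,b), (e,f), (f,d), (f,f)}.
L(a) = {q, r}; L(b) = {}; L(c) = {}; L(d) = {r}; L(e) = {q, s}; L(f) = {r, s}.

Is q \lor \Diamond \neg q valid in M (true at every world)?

Yes

Recall that \Diamond ψ holds at a world iff ψ holds at some accessible world.
Let φ = q \lor \Diamond \neg q. Evaluate φ at each world:
  a (successors {a, c}): φ is true.
  b (successors {d, e}): φ is true.
  c (successors {a, d}): φ is true.
  d (successors {c, f}): φ is true.
  e (successors {b, f}): φ is true.
  f (successors {d, f}): φ is true.
For instance, at b:
  At b: q is false, \Diamond \neg q is true, so q \lor \Diamond \neg q is true.
    At b: \Diamond \neg q requires \neg q at some successor in {d, e}.
      \neg q holds at d, so \Diamond \neg q is true at b.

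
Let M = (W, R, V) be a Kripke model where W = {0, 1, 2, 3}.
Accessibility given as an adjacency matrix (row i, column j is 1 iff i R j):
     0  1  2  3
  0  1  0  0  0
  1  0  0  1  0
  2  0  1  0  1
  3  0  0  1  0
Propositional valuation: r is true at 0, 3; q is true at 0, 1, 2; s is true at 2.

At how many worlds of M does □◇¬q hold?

2

Let φ = □◇¬q. Evaluate φ at each world:
  0 (successors {0}): φ is false.
  1 (successors {2}): φ is true.
  2 (successors {1, 3}): φ is false.
  3 (successors {2}): φ is true.
For instance, at 0:
  At 0: □◇¬q requires ◇¬q at every successor {0}.
    ◇¬q fails at 0, so □◇¬q is false at 0.
      At 0: ◇¬q requires ¬q at some successor in {0}.
        At 0: ¬q is false.
      So ◇¬q is false at 0.
Satisfying worlds: {1, 3}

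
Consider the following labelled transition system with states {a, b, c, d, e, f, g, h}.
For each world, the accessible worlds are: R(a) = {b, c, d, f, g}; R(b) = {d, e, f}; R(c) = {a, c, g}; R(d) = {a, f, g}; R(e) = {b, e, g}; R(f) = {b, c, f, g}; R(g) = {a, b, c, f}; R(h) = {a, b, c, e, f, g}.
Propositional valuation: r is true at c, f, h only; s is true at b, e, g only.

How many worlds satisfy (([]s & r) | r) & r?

3

Recall that []ψ holds at a world iff ψ holds at every accessible world, and <>ψ holds iff ψ holds at some accessible world.
Let φ = (([]s & r) | r) & r. Evaluate φ at each world:
  a (successors {b, c, d, f, g}): φ is false.
  b (successors {d, e, f}): φ is false.
  c (successors {a, c, g}): φ is true.
  d (successors {a, f, g}): φ is false.
  e (successors {b, e, g}): φ is false.
  f (successors {b, c, f, g}): φ is true.
  g (successors {a, b, c, f}): φ is false.
  h (successors {a, b, c, e, f, g}): φ is true.
For instance, at e:
  At e: ([]s & r) | r is false, r is false, so (([]s & r) | r) & r is false.
    At e: []s & r is false, r is false, so ([]s & r) | r is false.
      At e: []s is true, r is false, so []s & r is false.
Satisfying worlds: {c, f, h}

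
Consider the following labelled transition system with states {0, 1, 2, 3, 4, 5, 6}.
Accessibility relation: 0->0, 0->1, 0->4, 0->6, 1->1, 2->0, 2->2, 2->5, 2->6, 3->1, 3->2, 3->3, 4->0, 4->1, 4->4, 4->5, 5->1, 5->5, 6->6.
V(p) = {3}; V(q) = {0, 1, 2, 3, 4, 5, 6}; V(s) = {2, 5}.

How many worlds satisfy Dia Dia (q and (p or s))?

5

Let φ = Dia Dia (q and (p or s)). Evaluate φ at each world:
  0 (successors {0, 1, 4, 6}): φ is true.
  1 (successors {1}): φ is false.
  2 (successors {0, 2, 5, 6}): φ is true.
  3 (successors {1, 2, 3}): φ is true.
  4 (successors {0, 1, 4, 5}): φ is true.
  5 (successors {1, 5}): φ is true.
  6 (successors {6}): φ is false.
For instance, at 5:
  At 5: Dia Dia (q and (p or s)) requires Dia (q and (p or s)) at some successor in {1, 5}.
    Dia (q and (p or s)) holds at 5, so Dia Dia (q and (p or s)) is true at 5.
      At 5: Dia (q and (p or s)) requires q and (p or s) at some successor in {1, 5}.
        q and (p or s) holds at 5, so Dia (q and (p or s)) is true at 5.
Satisfying worlds: {0, 2, 3, 4, 5}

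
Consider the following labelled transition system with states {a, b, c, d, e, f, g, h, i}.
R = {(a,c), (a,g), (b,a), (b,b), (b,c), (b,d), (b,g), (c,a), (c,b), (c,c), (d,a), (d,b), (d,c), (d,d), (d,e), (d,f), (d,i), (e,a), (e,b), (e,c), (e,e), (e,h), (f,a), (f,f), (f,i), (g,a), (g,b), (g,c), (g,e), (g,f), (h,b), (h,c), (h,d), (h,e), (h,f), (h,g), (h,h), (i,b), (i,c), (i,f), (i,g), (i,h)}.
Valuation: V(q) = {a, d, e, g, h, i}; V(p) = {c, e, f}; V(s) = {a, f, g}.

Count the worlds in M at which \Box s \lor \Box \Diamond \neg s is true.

9

Let φ = \Box s \lor \Box \Diamond \neg s. Evaluate φ at each world:
  a (successors {c, g}): φ is true.
  b (successors {a, b, c, d, g}): φ is true.
  c (successors {a, b, c}): φ is true.
  d (successors {a, b, c, d, e, f, i}): φ is true.
  e (successors {a, b, c, e, h}): φ is true.
  f (successors {a, f, i}): φ is true.
  g (successors {a, b, c, e, f}): φ is true.
  h (successors {b, c, d, e, f, g, h}): φ is true.
  i (successors {b, c, f, g, h}): φ is true.
For instance, at g:
  At g: \Box s is false, \Box \Diamond \neg s is true, so \Box s \lor \Box \Diamond \neg s is true.
    At g: \Box s requires s at every successor {a, b, c, e, f}.
      s fails at b, so \Box s is false at g.
    At g: \Box \Diamond \neg s requires \Diamond \neg s at every successor {a, b, c, e, f}.
      At a: \Diamond \neg s is true.
      At b: \Diamond \neg s is true.
      At c: \Diamond \neg s is true.
      At e: \Diamond \neg s is true.
      At f: \Diamond \neg s is true.
    So \Box \Diamond \neg s is true at g.
Satisfying worlds: {a, b, c, d, e, f, g, h, i}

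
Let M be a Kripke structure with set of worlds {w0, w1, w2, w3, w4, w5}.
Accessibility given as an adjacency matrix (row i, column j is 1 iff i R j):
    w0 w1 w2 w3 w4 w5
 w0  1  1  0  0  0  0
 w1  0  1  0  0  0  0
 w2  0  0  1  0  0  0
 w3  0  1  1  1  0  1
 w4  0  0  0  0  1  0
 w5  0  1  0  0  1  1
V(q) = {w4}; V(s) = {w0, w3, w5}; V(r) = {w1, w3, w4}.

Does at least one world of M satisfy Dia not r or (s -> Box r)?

Yes

Let φ = Dia not r or (s -> Box r). Evaluate φ at each world:
  w0 (successors {w0, w1}): φ is true.
  w1 (successors {w1}): φ is true.
  w2 (successors {w2}): φ is true.
  w3 (successors {w1, w2, w3, w5}): φ is true.
  w4 (successors {w4}): φ is true.
  w5 (successors {w1, w4, w5}): φ is true.
Detail at w0 (witness):
  At w0: Dia not r is true, s -> Box r is false, so Dia not r or (s -> Box r) is true.
    At w0: Dia not r requires not r at some successor in {w0, w1}.
      not r holds at w0, so Dia not r is true at w0.
    At w0: s is true, Box r is false, so s -> Box r is false.
      At w0: Box r requires r at every successor {w0, w1}.
        r fails at w0, so Box r is false at w0.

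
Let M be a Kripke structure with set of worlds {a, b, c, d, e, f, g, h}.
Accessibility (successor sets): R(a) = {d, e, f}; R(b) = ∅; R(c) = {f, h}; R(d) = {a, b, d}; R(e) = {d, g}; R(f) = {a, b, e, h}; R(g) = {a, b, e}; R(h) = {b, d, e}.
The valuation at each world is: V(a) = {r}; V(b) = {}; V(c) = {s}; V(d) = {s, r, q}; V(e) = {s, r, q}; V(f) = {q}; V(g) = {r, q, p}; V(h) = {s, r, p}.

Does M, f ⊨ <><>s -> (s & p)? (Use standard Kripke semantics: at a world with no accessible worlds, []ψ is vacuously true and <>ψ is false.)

Recall that <>ψ holds at a world iff ψ holds at some accessible world.
At f: <><>s is true, s & p is false, so <><>s -> (s & p) is false.
  At f: <><>s requires <>s at some successor in {a, b, e, h}.
    <>s holds at a, so <><>s is true at f.
      At a: <>s requires s at some successor in {d, e, f}.
        s holds at d, so <>s is true at a.

No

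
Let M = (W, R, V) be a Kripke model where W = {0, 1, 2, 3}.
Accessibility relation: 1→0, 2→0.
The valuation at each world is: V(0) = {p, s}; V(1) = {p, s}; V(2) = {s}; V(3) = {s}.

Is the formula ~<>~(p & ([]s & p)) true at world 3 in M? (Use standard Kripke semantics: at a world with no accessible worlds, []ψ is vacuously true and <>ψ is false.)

Yes

At 3: <>~(p & ([]s & p)) is false, so ~<>~(p & ([]s & p)) is true.
  At 3: no accessible worlds, so <>~(p & ([]s & p)) is false.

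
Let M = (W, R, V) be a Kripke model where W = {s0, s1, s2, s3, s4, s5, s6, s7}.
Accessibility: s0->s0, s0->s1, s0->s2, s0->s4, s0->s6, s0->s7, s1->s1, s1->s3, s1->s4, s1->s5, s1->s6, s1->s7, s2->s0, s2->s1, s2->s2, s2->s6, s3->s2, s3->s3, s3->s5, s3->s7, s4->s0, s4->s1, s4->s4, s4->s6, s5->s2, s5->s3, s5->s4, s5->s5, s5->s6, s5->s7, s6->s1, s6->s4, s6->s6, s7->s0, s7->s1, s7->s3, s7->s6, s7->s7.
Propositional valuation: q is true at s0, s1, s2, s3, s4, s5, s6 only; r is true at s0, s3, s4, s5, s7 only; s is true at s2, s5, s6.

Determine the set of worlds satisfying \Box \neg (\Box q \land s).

none

Recall that \Box ψ holds at a world iff ψ holds at every accessible world, and \Diamond ψ holds iff ψ holds at some accessible world.
Let φ = \Box \neg (\Box q \land s). Evaluate φ at each world:
  s0 (successors {s0, s1, s2, s4, s6, s7}): φ is false.
  s1 (successors {s1, s3, s4, s5, s6, s7}): φ is false.
  s2 (successors {s0, s1, s2, s6}): φ is false.
  s3 (successors {s2, s3, s5, s7}): φ is false.
  s4 (successors {s0, s1, s4, s6}): φ is false.
  s5 (successors {s2, s3, s4, s5, s6, s7}): φ is false.
  s6 (successors {s1, s4, s6}): φ is false.
  s7 (successors {s0, s1, s3, s6, s7}): φ is false.
For instance, at s6:
  At s6: \Box \neg (\Box q \land s) requires \neg (\Box q \land s) at every successor {s1, s4, s6}.
    \neg (\Box q \land s) fails at s6, so \Box \neg (\Box q \land s) is false at s6.
      At s6: \Box q \land s is true, so \neg (\Box q \land s) is false.
Satisfying worlds: none.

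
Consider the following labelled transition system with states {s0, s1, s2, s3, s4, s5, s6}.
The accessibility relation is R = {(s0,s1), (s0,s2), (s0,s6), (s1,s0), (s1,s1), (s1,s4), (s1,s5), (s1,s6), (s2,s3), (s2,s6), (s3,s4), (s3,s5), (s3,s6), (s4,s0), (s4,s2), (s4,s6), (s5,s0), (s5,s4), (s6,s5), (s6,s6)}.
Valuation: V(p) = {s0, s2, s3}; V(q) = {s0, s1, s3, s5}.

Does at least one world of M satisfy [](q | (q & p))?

Let φ = [](q | (q & p)). Evaluate φ at each world:
  s0 (successors {s1, s2, s6}): φ is false.
  s1 (successors {s0, s1, s4, s5, s6}): φ is false.
  s2 (successors {s3, s6}): φ is false.
  s3 (successors {s4, s5, s6}): φ is false.
  s4 (successors {s0, s2, s6}): φ is false.
  s5 (successors {s0, s4}): φ is false.
  s6 (successors {s5, s6}): φ is false.
For instance, at s4:
  At s4: [](q | (q & p)) requires q | (q & p) at every successor {s0, s2, s6}.
    q | (q & p) fails at s2, so [](q | (q & p)) is false at s4.

No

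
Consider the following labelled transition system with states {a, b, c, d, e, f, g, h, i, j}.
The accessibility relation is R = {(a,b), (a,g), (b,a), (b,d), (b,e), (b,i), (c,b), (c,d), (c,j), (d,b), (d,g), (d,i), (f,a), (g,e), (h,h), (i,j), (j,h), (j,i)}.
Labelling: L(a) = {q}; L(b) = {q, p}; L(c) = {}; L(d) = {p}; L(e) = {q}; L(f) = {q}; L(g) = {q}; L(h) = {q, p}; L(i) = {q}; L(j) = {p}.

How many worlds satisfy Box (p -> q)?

Recall that Box ψ holds at a world iff ψ holds at every accessible world, and Dia ψ holds iff ψ holds at some accessible world.
Let φ = Box (p -> q). Evaluate φ at each world:
  a (successors {b, g}): φ is true.
  b (successors {a, d, e, i}): φ is false.
  c (successors {b, d, j}): φ is false.
  d (successors {b, g, i}): φ is true.
  e (successors ∅): φ is true.
  f (successors {a}): φ is true.
  g (successors {e}): φ is true.
  h (successors {h}): φ is true.
  i (successors {j}): φ is false.
  j (successors {h, i}): φ is true.
For instance, at h:
  At h: Box (p -> q) requires p -> q at every successor {h}.
    At h: p -> q is true.
  So Box (p -> q) is true at h.
Satisfying worlds: {a, d, e, f, g, h, j}

7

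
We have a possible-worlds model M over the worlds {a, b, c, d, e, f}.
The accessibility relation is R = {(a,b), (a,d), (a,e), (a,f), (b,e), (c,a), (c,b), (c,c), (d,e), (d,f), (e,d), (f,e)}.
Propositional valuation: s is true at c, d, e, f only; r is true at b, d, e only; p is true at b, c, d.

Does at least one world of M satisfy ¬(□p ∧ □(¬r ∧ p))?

Yes

Recall that □ψ holds at a world iff ψ holds at every accessible world, and ◇ψ holds iff ψ holds at some accessible world.
Let φ = ¬(□p ∧ □(¬r ∧ p)). Evaluate φ at each world:
  a (successors {b, d, e, f}): φ is true.
  b (successors {e}): φ is true.
  c (successors {a, b, c}): φ is true.
  d (successors {e, f}): φ is true.
  e (successors {d}): φ is true.
  f (successors {e}): φ is true.
Detail at a (witness):
  At a: □p ∧ □(¬r ∧ p) is false, so ¬(□p ∧ □(¬r ∧ p)) is true.
    At a: □p is false, □(¬r ∧ p) is false, so □p ∧ □(¬r ∧ p) is false.
      At a: □p requires p at every successor {b, d, e, f}.
        p fails at e, so □p is false at a.
      At a: □(¬r ∧ p) requires ¬r ∧ p at every successor {b, d, e, f}.
        ¬r ∧ p fails at b, so □(¬r ∧ p) is false at a.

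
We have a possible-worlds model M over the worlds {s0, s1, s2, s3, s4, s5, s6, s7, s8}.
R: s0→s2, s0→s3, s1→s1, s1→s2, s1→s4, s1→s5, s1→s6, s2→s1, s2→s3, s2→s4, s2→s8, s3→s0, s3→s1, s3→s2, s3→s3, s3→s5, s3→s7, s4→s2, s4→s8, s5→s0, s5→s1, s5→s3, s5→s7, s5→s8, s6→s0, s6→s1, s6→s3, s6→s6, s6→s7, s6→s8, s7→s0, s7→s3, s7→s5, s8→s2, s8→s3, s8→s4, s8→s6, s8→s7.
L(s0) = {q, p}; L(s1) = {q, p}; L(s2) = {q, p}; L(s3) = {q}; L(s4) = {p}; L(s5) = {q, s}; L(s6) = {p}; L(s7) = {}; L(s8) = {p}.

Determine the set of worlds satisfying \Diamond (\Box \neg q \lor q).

s0, s1, s2, s3, s4, s5, s6, s7, s8

Recall that \Box ψ holds at a world iff ψ holds at every accessible world, and \Diamond ψ holds iff ψ holds at some accessible world.
Let φ = \Diamond (\Box \neg q \lor q). Evaluate φ at each world:
  s0 (successors {s2, s3}): φ is true.
  s1 (successors {s1, s2, s4, s5, s6}): φ is true.
  s2 (successors {s1, s3, s4, s8}): φ is true.
  s3 (successors {s0, s1, s2, s3, s5, s7}): φ is true.
  s4 (successors {s2, s8}): φ is true.
  s5 (successors {s0, s1, s3, s7, s8}): φ is true.
  s6 (successors {s0, s1, s3, s6, s7, s8}): φ is true.
  s7 (successors {s0, s3, s5}): φ is true.
  s8 (successors {s2, s3, s4, s6, s7}): φ is true.
For instance, at s7:
  At s7: \Diamond (\Box \neg q \lor q) requires \Box \neg q \lor q at some successor in {s0, s3, s5}.
    \Box \neg q \lor q holds at s0, so \Diamond (\Box \neg q \lor q) is true at s7.
      At s0: \Box \neg q is false, q is true, so \Box \neg q \lor q is true.
Satisfying worlds: {s0, s1, s2, s3, s4, s5, s6, s7, s8}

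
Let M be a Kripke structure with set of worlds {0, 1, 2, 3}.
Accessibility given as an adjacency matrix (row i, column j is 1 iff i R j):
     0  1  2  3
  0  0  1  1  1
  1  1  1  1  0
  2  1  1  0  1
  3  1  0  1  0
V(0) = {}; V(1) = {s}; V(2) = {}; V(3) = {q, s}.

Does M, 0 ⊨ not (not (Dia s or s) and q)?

Yes

At 0: not (Dia s or s) and q is false, so not (not (Dia s or s) and q) is true.
  At 0: not (Dia s or s) is false, q is false, so not (Dia s or s) and q is false.
    At 0: Dia s or s is true, so not (Dia s or s) is false.
      At 0: Dia s is true, s is false, so Dia s or s is true.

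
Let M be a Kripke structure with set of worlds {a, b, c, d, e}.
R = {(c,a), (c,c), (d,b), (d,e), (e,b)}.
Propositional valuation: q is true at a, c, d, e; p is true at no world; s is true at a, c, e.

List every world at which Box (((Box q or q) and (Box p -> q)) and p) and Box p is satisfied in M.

Let φ = Box (((Box q or q) and (Box p -> q)) and p) and Box p. Evaluate φ at each world:
  a (successors ∅): φ is true.
  b (successors ∅): φ is true.
  c (successors {a, c}): φ is false.
  d (successors {b, e}): φ is false.
  e (successors {b}): φ is false.
For instance, at c:
  At c: Box (((Box q or q) and (Box p -> q)) and p) is false, Box p is false, so Box (((Box q or q) and (Box p -> q)) and p) and Box p is false.
    At c: Box (((Box q or q) and (Box p -> q)) and p) requires ((Box q or q) and (Box p -> q)) and p at every successor {a, c}.
      ((Box q or q) and (Box p -> q)) and p fails at a, so Box (((Box q or q) and (Box p -> q)) and p) is false at c.
    At c: Box p requires p at every successor {a, c}.
      p fails at a, so Box p is false at c.
Satisfying worlds: {a, b}

a, b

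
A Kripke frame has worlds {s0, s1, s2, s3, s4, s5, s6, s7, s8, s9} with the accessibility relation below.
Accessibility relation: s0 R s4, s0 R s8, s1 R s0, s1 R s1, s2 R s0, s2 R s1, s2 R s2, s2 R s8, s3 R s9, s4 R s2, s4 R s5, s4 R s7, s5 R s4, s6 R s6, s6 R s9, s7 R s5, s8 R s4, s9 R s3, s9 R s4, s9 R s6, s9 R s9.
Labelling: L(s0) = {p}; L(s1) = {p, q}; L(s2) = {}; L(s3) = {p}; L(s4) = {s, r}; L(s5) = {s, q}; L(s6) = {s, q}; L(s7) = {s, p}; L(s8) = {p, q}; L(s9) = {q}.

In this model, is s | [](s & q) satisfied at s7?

Yes

At s7: s is true, [](s & q) is true, so s | [](s & q) is true.
  At s7: [](s & q) requires s & q at every successor {s5}.
    At s5: s & q is true.
  So [](s & q) is true at s7.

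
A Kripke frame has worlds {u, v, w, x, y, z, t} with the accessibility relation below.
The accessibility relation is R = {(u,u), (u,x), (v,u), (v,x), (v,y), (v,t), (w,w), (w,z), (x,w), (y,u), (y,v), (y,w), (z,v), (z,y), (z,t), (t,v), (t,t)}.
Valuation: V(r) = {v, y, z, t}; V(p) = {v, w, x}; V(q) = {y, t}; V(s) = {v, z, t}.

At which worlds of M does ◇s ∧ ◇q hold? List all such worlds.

v, z, t

Recall that ◇ψ holds at a world iff ψ holds at some accessible world.
Let φ = ◇s ∧ ◇q. Evaluate φ at each world:
  u (successors {u, x}): φ is false.
  v (successors {u, x, y, t}): φ is true.
  w (successors {w, z}): φ is false.
  x (successors {w}): φ is false.
  y (successors {u, v, w}): φ is false.
  z (successors {v, y, t}): φ is true.
  t (successors {v, t}): φ is true.
For instance, at v:
  At v: ◇s is true, ◇q is true, so ◇s ∧ ◇q is true.
    At v: ◇s requires s at some successor in {u, x, y, t}.
      s holds at t, so ◇s is true at v.
    At v: ◇q requires q at some successor in {u, x, y, t}.
      q holds at y, so ◇q is true at v.
Satisfying worlds: {v, z, t}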